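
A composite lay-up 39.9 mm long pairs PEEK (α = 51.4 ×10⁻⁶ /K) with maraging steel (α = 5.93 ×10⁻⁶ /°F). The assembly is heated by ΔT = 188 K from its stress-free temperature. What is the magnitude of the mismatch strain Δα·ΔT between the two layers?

7.66×10⁻³

maraging steel: α = 5.93×10⁻⁶/°F × 9/5 = 10.7×10⁻⁶/K.
Δα = |51.4 − 10.7|×10⁻⁶/K = 40.7×10⁻⁶/K.
Mismatch strain = Δα·ΔT = 40.7×10⁻⁶ × 188.0 = 7.66×10⁻³.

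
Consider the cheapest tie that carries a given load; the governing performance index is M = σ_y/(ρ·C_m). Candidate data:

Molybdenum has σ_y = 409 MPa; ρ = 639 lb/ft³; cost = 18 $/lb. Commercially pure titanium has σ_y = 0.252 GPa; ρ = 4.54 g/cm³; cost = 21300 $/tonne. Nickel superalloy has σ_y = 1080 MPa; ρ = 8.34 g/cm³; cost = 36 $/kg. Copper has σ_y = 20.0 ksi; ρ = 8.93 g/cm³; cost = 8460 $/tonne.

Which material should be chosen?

nickel superalloy

After converting to SI:
  molybdenum: σ_y = 409.0 MPa, ρ = 10240 kg/m³, cost = 39.68 $/kg
  commercially pure titanium: σ_y = 252.0 MPa, ρ = 4540 kg/m³, cost = 21.30 $/kg
  nickel superalloy: σ_y = 1080 MPa, ρ = 8340 kg/m³, cost = 36.00 $/kg
  copper: σ_y = 137.9 MPa, ρ = 8930 kg/m³, cost = 8.460 $/kg
  nickel superalloy: M = 3.60 kN·m per $
  commercially pure titanium: M = 2.61 kN·m per $
  copper: M = 1.83 kN·m per $
  molybdenum: M = 1.01 kN·m per $
Highest index: nickel superalloy.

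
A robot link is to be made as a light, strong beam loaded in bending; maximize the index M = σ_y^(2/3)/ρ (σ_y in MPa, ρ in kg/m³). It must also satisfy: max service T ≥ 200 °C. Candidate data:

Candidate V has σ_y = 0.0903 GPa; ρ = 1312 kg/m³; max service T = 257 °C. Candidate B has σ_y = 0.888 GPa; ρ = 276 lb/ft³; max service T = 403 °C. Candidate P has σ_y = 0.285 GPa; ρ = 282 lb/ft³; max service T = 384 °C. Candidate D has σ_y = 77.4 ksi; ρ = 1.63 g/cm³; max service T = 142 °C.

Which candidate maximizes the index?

Screen on constraints: max service T ≥ 200 °C. Survivors: candidate V, candidate B, candidate P.
After converting to SI:
  candidate V: σ_y = 90.30 MPa, ρ = 1312 kg/m³
  candidate B: σ_y = 888.0 MPa, ρ = 4421 kg/m³
  candidate P: σ_y = 285.0 MPa, ρ = 4517 kg/m³
  candidate B: M = 20.9×10⁻³
  candidate V: M = 15.3×10⁻³
  candidate P: M = 9.59×10⁻³
Candidate B ranks first.

candidate B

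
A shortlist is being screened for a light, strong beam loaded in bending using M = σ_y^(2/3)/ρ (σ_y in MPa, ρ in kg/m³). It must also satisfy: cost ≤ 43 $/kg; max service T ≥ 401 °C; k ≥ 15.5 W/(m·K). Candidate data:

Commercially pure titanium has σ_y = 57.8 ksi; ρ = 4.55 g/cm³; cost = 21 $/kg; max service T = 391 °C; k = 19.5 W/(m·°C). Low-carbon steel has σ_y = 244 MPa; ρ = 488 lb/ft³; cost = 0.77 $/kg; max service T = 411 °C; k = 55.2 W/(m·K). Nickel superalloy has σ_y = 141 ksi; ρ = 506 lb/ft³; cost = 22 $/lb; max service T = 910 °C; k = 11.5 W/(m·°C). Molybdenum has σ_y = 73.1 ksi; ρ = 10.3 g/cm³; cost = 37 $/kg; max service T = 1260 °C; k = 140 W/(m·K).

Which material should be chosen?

Screen on constraints: cost ≤ 43 $/kg; max service T ≥ 401 °C; k ≥ 15.5 W/(m·K). Survivors: low-carbon steel, molybdenum.
Convert each candidate to consistent units, then evaluate M:
  low-carbon steel: σ_y = 244.0 MPa, ρ = 7817 kg/m³
  molybdenum: σ_y = 504.0 MPa, ρ = 10300 kg/m³
  molybdenum: M = 6.15×10⁻³
  low-carbon steel: M = 5.00×10⁻³
Molybdenum ranks first.

molybdenum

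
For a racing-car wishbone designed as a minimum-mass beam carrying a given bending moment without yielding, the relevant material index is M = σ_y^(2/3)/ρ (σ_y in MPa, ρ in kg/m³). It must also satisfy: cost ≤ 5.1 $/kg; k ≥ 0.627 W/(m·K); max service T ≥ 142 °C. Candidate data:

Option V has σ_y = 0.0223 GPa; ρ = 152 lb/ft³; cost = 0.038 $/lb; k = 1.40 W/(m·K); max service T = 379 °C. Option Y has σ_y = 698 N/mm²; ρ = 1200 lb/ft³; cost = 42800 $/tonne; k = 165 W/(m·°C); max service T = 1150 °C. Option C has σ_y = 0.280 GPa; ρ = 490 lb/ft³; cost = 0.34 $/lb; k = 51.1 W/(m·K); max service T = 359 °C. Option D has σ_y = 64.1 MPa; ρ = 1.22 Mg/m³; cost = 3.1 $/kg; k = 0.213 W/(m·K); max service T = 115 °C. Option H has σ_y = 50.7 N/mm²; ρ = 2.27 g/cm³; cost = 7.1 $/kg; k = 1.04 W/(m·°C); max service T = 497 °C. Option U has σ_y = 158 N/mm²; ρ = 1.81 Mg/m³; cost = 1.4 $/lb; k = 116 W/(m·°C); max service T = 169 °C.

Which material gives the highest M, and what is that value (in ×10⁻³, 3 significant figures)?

Screen on constraints: cost ≤ 5.1 $/kg; k ≥ 0.627 W/(m·K); max service T ≥ 142 °C. Survivors: option V, option C, option U.
Normalizing units and computing the index:
  option V: σ_y = 22.30 MPa, ρ = 2435 kg/m³
  option C: σ_y = 280.0 MPa, ρ = 7849 kg/m³
  option U: σ_y = 158.0 MPa, ρ = 1810 kg/m³
  option U: M = 16.1×10⁻³
  option C: M = 5.45×10⁻³
  option V: M = 3.25×10⁻³
Option U ranks first.

option U, M = 16.1×10⁻³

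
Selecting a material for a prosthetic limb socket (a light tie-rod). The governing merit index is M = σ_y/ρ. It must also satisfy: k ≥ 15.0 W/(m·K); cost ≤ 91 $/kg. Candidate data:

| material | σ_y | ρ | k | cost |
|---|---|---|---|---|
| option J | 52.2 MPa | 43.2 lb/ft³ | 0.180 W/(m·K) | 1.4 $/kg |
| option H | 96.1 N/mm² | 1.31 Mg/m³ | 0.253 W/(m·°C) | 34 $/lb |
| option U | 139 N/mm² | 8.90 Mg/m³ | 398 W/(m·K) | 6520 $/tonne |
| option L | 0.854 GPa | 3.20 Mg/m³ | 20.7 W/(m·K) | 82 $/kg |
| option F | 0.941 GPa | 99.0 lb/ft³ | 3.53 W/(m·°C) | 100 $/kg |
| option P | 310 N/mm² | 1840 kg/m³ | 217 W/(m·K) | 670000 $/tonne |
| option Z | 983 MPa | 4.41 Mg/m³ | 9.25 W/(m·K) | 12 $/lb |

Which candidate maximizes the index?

option L

Screen on constraints: k ≥ 15.0 W/(m·K); cost ≤ 91 $/kg. Survivors: option U, option L.
Putting every candidate on a common basis:
  option U: σ_y = 139.0 MPa, ρ = 8900 kg/m³
  option L: σ_y = 854.0 MPa, ρ = 3200 kg/m³
  option L: M = 267 kN·m/kg
  option U: M = 15.6 kN·m/kg
The maximum is for option L.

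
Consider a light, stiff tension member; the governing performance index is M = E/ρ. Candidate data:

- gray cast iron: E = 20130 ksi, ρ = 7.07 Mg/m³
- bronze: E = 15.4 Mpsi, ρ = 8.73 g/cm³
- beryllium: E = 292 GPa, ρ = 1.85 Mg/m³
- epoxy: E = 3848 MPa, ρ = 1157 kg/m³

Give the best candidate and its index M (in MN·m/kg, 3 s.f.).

beryllium, M = 158 MN·m/kg

After converting to SI:
  gray cast iron: E = 138.8 GPa, ρ = 7070 kg/m³
  bronze: E = 106.2 GPa, ρ = 8730 kg/m³
  beryllium: E = 292.0 GPa, ρ = 1850 kg/m³
  epoxy: E = 3.848 GPa, ρ = 1157 kg/m³
  beryllium: M = 158 MN·m/kg
  gray cast iron: M = 19.6 MN·m/kg
  bronze: M = 12.2 MN·m/kg
  epoxy: M = 3.33 MN·m/kg
Highest index: beryllium.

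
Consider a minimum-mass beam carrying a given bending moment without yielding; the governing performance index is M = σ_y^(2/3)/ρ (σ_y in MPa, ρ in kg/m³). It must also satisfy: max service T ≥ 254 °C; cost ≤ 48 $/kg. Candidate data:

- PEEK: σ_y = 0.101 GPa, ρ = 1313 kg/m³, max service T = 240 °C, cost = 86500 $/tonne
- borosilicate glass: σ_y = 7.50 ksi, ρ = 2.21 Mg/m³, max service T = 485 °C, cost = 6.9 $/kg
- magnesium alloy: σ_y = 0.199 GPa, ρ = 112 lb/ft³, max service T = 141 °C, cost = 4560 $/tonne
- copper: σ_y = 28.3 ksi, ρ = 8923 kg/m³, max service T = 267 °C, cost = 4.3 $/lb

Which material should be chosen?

Screen on constraints: max service T ≥ 254 °C; cost ≤ 48 $/kg. Survivors: borosilicate glass, copper.
Normalizing units and computing the index:
  borosilicate glass: σ_y = 51.71 MPa, ρ = 2210 kg/m³
  copper: σ_y = 195.1 MPa, ρ = 8923 kg/m³
  borosilicate glass: M = 6.28×10⁻³
  copper: M = 3.77×10⁻³
Borosilicate glass has the largest M.

borosilicate glass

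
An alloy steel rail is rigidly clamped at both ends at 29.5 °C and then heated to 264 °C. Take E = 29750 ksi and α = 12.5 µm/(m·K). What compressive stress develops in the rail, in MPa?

E = 29750 ksi = 205.1 GPa.
ΔT = 234.5 K. Constrained thermal stress σ = E·α·ΔT = 205.1×10³ MPa × 12.5×10⁻⁶ × 234.5 = 601 MPa (compressive).

601 MPa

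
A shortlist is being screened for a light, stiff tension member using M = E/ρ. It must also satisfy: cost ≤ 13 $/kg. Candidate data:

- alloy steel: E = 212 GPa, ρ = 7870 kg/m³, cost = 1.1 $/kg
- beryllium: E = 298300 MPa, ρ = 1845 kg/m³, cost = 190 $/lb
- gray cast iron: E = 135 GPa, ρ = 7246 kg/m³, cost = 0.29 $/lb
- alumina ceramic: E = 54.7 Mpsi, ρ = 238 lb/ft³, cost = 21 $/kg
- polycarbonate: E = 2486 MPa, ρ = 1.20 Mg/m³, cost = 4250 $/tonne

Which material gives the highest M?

Screen on constraints: cost ≤ 13 $/kg. Survivors: alloy steel, gray cast iron, polycarbonate.
Putting every candidate on a common basis:
  alloy steel: E = 212.0 GPa, ρ = 7870 kg/m³
  gray cast iron: E = 135.0 GPa, ρ = 7246 kg/m³
  polycarbonate: E = 2.486 GPa, ρ = 1200 kg/m³
  alloy steel: M = 26.9 MN·m/kg
  gray cast iron: M = 18.6 MN·m/kg
  polycarbonate: M = 2.07 MN·m/kg
The maximum is for alloy steel.

alloy steel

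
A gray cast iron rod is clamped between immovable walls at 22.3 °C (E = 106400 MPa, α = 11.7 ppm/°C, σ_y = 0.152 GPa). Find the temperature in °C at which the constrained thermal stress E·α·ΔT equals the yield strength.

E = 106400 MPa = 106.4 GPa.
σ_y = 0.152 GPa = 152.0 MPa.
E·α·ΔT = 152.0 MPa ⇒ ΔT = 152.0 / (106.4×10³ × 11.7×10⁻⁶) = 122.1 K.
T = 22.3 + 122.1 = 144.4 °C.

144 °C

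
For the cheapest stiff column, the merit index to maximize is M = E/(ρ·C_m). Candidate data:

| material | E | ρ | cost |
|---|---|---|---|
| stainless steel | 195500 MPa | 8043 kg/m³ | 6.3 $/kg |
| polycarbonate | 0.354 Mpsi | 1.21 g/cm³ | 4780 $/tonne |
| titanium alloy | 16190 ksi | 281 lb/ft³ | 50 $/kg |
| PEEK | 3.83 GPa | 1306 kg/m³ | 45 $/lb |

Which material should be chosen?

Normalizing units and computing the index:
  stainless steel: E = 195.5 GPa, ρ = 8043 kg/m³, cost = 6.300 $/kg
  polycarbonate: E = 2.441 GPa, ρ = 1210 kg/m³, cost = 4.780 $/kg
  titanium alloy: E = 111.6 GPa, ρ = 4501 kg/m³, cost = 50.00 $/kg
  PEEK: E = 3.830 GPa, ρ = 1306 kg/m³, cost = 99.21 $/kg
  stainless steel: M = 3.86 MN·m per $
  titanium alloy: M = 0.496 MN·m per $
  polycarbonate: M = 0.422 MN·m per $
  PEEK: M = 0.0296 MN·m per $
The maximum is for stainless steel.

stainless steel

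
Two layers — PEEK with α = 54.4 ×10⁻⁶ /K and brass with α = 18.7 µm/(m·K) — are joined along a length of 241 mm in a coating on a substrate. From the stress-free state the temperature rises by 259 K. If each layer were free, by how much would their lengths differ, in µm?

Δα = |54.4 − 18.7|×10⁻⁶/K = 35.7×10⁻⁶/K.
ΔL_mismatch = Δα·L·ΔT = 35.7×10⁻⁶ × 241.0 mm × 259.0 K = 2230 µm.

2230 µm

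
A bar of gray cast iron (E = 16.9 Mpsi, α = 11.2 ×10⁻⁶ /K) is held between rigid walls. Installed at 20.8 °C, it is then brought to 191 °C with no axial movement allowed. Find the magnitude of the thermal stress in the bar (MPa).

E = 16.9 Mpsi = 116.5 GPa.
ΔT = 170.2 K. Constrained thermal stress σ = E·α·ΔT = 116.5×10³ MPa × 11.2×10⁻⁶ × 170.2 = 222 MPa (compressive).

222 MPa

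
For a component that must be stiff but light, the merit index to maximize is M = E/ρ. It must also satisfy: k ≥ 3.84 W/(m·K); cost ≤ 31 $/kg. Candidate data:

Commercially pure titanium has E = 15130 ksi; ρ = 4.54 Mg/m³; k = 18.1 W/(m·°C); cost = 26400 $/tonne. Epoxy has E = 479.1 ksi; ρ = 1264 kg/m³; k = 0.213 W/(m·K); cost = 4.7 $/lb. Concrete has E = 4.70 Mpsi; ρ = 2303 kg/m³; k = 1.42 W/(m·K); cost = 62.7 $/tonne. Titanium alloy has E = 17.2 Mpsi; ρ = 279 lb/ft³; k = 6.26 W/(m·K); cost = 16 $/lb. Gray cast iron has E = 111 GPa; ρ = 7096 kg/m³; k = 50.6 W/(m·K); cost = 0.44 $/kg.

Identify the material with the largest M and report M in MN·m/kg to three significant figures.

Screen on constraints: k ≥ 3.84 W/(m·K); cost ≤ 31 $/kg. Survivors: commercially pure titanium, gray cast iron.
After converting to SI:
  commercially pure titanium: E = 104.3 GPa, ρ = 4540 kg/m³
  gray cast iron: E = 111.0 GPa, ρ = 7096 kg/m³
  commercially pure titanium: M = 23.0 MN·m/kg
  gray cast iron: M = 15.6 MN·m/kg
The maximum is for commercially pure titanium.

commercially pure titanium, M = 23.0 MN·m/kg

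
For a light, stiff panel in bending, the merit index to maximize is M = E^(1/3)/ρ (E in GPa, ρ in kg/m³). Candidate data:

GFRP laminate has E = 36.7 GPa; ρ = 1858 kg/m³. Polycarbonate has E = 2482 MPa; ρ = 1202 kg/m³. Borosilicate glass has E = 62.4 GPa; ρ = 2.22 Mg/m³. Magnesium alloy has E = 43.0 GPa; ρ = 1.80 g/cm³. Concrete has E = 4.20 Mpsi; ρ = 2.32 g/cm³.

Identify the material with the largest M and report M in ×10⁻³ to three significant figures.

In SI units:
  GFRP laminate: E = 36.70 GPa, ρ = 1858 kg/m³
  polycarbonate: E = 2.482 GPa, ρ = 1202 kg/m³
  borosilicate glass: E = 62.40 GPa, ρ = 2220 kg/m³
  magnesium alloy: E = 43.00 GPa, ρ = 1800 kg/m³
  concrete: E = 28.96 GPa, ρ = 2320 kg/m³
  magnesium alloy: M = 1.95×10⁻³
  GFRP laminate: M = 1.79×10⁻³
  borosilicate glass: M = 1.79×10⁻³
  concrete: M = 1.32×10⁻³
  polycarbonate: M = 1.13×10⁻³
Highest index: magnesium alloy.

magnesium alloy, M = 1.95×10⁻³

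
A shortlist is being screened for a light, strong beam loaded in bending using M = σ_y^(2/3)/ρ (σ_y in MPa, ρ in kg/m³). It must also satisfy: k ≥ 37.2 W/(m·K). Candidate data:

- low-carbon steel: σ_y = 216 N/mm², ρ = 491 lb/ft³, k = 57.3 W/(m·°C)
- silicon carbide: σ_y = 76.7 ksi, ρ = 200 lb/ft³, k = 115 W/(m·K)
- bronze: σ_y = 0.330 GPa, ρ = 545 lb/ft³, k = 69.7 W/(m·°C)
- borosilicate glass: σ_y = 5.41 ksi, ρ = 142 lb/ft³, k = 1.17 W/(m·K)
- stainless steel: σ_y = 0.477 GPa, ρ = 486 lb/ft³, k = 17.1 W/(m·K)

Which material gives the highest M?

Screen on constraints: k ≥ 37.2 W/(m·K). Survivors: low-carbon steel, silicon carbide, bronze.
Putting every candidate on a common basis:
  low-carbon steel: σ_y = 216.0 MPa, ρ = 7865 kg/m³
  silicon carbide: σ_y = 528.8 MPa, ρ = 3204 kg/m³
  bronze: σ_y = 330.0 MPa, ρ = 8730 kg/m³
  silicon carbide: M = 20.4×10⁻³
  bronze: M = 5.47×10⁻³
  low-carbon steel: M = 4.58×10⁻³
The maximum is for silicon carbide.

silicon carbide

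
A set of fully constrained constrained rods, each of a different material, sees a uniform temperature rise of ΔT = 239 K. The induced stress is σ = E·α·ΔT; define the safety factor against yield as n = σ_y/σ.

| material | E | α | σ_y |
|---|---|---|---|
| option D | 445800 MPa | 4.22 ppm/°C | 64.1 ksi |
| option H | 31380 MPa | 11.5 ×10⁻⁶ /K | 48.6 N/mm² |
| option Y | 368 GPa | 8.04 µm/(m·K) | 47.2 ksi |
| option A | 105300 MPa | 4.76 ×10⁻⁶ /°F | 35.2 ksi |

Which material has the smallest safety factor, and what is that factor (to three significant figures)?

option Y, n = 0.460

Per material, after unit conversion:
  option D: E = 445.8, α = 4.22, σ_y = 442.0 → σ = 450 MPa, n = 0.983
  option H: E = 31.38, α = 11.5, σ_y = 48.60 → σ = 86.2 MPa, n = 0.563
  option Y: E = 368.0, α = 8.04, σ_y = 325.4 → σ = 707 MPa, n = 0.460
  option A: E = 105.3, α = 8.57, σ_y = 242.7 → σ = 216 MPa, n = 1.13
The minimum is option Y at n = 0.460.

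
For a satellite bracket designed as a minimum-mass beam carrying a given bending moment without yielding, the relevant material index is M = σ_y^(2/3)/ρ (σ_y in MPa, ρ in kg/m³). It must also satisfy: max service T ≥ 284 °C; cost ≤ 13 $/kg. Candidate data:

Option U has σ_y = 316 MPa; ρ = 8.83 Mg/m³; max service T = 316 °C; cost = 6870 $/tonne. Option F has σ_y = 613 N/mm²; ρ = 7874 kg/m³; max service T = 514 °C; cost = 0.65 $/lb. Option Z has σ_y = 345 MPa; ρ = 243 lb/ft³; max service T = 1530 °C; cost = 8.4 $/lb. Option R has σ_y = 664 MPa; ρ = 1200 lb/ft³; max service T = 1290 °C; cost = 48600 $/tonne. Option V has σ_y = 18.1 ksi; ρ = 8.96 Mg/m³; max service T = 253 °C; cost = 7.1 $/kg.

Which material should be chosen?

option F

Screen on constraints: max service T ≥ 284 °C; cost ≤ 13 $/kg. Survivors: option U, option F.
In SI units:
  option U: σ_y = 316.0 MPa, ρ = 8830 kg/m³
  option F: σ_y = 613.0 MPa, ρ = 7874 kg/m³
  option F: M = 9.16×10⁻³
  option U: M = 5.25×10⁻³
Option F ranks first.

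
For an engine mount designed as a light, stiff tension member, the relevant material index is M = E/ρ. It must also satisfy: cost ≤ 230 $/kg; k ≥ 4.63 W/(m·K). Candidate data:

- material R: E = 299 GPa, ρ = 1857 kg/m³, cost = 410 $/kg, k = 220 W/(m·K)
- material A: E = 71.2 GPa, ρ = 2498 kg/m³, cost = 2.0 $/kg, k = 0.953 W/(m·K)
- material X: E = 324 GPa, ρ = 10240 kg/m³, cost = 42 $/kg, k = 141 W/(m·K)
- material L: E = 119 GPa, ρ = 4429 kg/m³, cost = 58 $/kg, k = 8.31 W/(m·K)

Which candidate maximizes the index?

material X

Screen on constraints: cost ≤ 230 $/kg; k ≥ 4.63 W/(m·K). Survivors: material X, material L.
Per-candidate index values:
  material X: M = 31.6 MN·m/kg
  material L: M = 26.9 MN·m/kg
The maximum is for material X.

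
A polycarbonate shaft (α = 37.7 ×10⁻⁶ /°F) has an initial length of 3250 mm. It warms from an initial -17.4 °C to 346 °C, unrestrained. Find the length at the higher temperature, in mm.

3330.1 mm

Convert α: 37.7×10⁻⁶/°F × (9/5) = 67.9×10⁻⁶/K.
ΔT = 346 − (-17.4) = 363.4 K.
ΔL = α·L₀·ΔT = 67.9×10⁻⁶ × 3250 mm × 363.4 K = 80.1 mm.
L = L₀ + ΔL = 3250 + 80.1 = 3330.1 mm.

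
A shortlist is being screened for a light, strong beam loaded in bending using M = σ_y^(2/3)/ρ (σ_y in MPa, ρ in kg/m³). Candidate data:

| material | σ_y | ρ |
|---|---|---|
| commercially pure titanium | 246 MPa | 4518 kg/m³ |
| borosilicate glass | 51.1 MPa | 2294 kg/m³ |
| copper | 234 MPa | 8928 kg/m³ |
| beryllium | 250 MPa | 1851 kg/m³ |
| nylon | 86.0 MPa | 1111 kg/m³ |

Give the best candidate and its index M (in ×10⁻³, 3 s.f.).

Computing M directly (units already consistent):
  beryllium: M = 21.4×10⁻³
  nylon: M = 17.5×10⁻³
  commercially pure titanium: M = 8.69×10⁻³
  borosilicate glass: M = 6.00×10⁻³
  copper: M = 4.25×10⁻³
Highest index: beryllium.

beryllium, M = 21.4×10⁻³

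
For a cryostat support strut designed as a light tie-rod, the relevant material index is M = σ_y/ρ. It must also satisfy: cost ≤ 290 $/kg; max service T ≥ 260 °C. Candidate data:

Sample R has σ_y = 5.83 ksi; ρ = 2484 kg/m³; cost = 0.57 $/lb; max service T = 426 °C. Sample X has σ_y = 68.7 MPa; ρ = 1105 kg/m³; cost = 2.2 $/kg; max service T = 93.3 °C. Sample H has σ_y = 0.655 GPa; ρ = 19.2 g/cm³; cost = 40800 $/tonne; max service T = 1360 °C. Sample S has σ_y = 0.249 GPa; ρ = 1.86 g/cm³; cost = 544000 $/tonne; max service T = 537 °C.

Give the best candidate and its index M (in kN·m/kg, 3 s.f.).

sample H, M = 34.1 kN·m/kg

Screen on constraints: cost ≤ 290 $/kg; max service T ≥ 260 °C. Survivors: sample R, sample H.
In SI units:
  sample R: σ_y = 40.20 MPa, ρ = 2484 kg/m³
  sample H: σ_y = 655.0 MPa, ρ = 19200 kg/m³
  sample H: M = 34.1 kN·m/kg
  sample R: M = 16.2 kN·m/kg
Highest index: sample H.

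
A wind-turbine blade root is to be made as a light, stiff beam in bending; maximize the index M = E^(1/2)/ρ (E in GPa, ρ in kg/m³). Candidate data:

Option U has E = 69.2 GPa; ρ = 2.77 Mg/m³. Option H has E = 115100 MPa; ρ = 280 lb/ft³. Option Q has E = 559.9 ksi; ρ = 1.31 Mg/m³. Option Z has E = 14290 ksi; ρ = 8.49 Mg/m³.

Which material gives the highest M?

Convert each candidate to consistent units, then evaluate M:
  option U: E = 69.20 GPa, ρ = 2770 kg/m³
  option H: E = 115.1 GPa, ρ = 4485 kg/m³
  option Q: E = 3.860 GPa, ρ = 1310 kg/m³
  option Z: E = 98.53 GPa, ρ = 8490 kg/m³
  option U: M = 3.00×10⁻³
  option H: M = 2.39×10⁻³
  option Q: M = 1.50×10⁻³
  option Z: M = 1.17×10⁻³
The maximum is for option U.

option U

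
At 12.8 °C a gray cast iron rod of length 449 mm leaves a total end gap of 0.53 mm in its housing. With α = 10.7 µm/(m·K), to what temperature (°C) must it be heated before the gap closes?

123 °C

α·L₀·ΔT = 0.53 mm ⇒ ΔT = 0.53 / (10.7×10⁻⁶ × 449.0) = 110.3 K.
T = 12.8 + 110.3 = 123.1 °C.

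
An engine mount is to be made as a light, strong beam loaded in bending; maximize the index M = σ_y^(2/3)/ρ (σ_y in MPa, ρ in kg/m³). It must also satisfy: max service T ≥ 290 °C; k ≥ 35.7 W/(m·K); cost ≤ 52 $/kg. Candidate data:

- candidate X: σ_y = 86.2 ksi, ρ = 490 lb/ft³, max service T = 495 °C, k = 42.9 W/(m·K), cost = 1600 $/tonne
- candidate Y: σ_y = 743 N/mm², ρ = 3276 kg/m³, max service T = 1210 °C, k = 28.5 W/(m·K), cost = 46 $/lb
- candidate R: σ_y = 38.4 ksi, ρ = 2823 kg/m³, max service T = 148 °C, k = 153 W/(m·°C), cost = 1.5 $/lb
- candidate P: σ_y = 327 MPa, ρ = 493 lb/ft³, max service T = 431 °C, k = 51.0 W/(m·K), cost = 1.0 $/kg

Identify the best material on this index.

candidate X

Screen on constraints: max service T ≥ 290 °C; k ≥ 35.7 W/(m·K); cost ≤ 52 $/kg. Survivors: candidate X, candidate P.
In SI units:
  candidate X: σ_y = 594.3 MPa, ρ = 7849 kg/m³
  candidate P: σ_y = 327.0 MPa, ρ = 7897 kg/m³
  candidate X: M = 9.01×10⁻³
  candidate P: M = 6.01×10⁻³
The maximum is for candidate X.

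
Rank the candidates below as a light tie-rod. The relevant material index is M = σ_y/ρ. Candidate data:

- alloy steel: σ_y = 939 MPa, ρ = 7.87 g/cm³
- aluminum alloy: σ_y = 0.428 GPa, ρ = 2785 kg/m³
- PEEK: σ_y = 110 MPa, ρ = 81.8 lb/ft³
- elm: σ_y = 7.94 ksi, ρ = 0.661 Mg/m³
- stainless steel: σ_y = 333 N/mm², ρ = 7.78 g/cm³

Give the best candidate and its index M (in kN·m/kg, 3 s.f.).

aluminum alloy, M = 154 kN·m/kg

Normalizing units and computing the index:
  alloy steel: σ_y = 939.0 MPa, ρ = 7870 kg/m³
  aluminum alloy: σ_y = 428.0 MPa, ρ = 2785 kg/m³
  PEEK: σ_y = 110.0 MPa, ρ = 1310 kg/m³
  elm: σ_y = 54.74 MPa, ρ = 661.0 kg/m³
  stainless steel: σ_y = 333.0 MPa, ρ = 7780 kg/m³
  aluminum alloy: M = 154 kN·m/kg
  alloy steel: M = 119 kN·m/kg
  PEEK: M = 83.9 kN·m/kg
  elm: M = 82.8 kN·m/kg
  stainless steel: M = 42.8 kN·m/kg
The maximum is for aluminum alloy.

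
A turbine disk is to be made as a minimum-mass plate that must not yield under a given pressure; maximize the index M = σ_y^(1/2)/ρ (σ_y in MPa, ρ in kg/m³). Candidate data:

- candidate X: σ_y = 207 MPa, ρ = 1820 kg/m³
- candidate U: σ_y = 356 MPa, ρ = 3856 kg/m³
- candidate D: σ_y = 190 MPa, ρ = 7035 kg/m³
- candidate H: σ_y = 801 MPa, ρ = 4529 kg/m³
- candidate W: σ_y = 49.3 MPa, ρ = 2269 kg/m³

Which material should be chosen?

Per-candidate index values:
  candidate X: M = 7.91×10⁻³
  candidate H: M = 6.25×10⁻³
  candidate U: M = 4.89×10⁻³
  candidate W: M = 3.09×10⁻³
  candidate D: M = 1.96×10⁻³
Candidate X ranks first.

candidate X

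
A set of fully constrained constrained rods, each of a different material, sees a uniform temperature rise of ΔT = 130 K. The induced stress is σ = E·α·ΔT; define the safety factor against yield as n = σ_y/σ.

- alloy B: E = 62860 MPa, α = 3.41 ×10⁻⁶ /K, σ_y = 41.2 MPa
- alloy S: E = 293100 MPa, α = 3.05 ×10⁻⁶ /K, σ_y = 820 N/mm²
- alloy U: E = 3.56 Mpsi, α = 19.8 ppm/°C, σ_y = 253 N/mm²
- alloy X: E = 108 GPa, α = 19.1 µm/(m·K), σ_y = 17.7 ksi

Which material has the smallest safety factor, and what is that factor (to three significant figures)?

Converting E to GPa, α to ×10⁻⁶/K, σ_y to MPa, then σ and n for each:
  alloy B: E = 62.86, α = 3.41, σ_y = 41.20 → σ = 27.9 MPa, n = 1.48
  alloy S: E = 293.1, α = 3.05, σ_y = 820.0 → σ = 116 MPa, n = 7.06
  alloy U: E = 24.55, α = 19.8, σ_y = 253.0 → σ = 63.2 MPa, n = 4.00
  alloy X: E = 108.0, α = 19.1, σ_y = 122.0 → σ = 268 MPa, n = 0.455
Alloy X has the lowest safety factor, n = 0.455.

alloy X, n = 0.455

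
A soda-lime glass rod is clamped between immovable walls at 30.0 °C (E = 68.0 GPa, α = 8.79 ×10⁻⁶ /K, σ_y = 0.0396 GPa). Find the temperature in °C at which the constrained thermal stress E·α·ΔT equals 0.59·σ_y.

σ_y = 0.0396 GPa = 39.60 MPa.
E·α·ΔT = 23.36 MPa ⇒ ΔT = 23.36 / (68.00×10³ × 8.79×10⁻⁶) = 39.09 K.
T = 30.0 + 39.09 = 69.09 °C.

69.1 °C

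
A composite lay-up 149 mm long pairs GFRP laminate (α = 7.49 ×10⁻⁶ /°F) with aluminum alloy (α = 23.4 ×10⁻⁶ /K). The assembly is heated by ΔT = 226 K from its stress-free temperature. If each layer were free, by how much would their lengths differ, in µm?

334 µm

GFRP laminate: α = 7.49×10⁻⁶/°F × 9/5 = 13.5×10⁻⁶/K.
Δα = |13.5 − 23.4|×10⁻⁶/K = 9.92×10⁻⁶/K.
ΔL_mismatch = Δα·L·ΔT = 9.92×10⁻⁶ × 149.0 mm × 226.0 K = 334 µm.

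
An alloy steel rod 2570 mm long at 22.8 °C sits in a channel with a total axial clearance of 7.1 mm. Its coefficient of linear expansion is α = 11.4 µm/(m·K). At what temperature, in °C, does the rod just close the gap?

265 °C

α·L₀·ΔT = 7.1 mm ⇒ ΔT = 7.1 / (11.4×10⁻⁶ × 2570.0) = 242.3 K.
T = 22.8 + 242.3 = 265.1 °C.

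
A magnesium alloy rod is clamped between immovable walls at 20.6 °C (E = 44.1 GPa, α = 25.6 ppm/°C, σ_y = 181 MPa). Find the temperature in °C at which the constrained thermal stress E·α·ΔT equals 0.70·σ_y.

133 °C

E·α·ΔT = 126.7 MPa ⇒ ΔT = 126.7 / (44.10×10³ × 25.6×10⁻⁶) = 112.2 K.
T = 20.6 + 112.2 = 132.8 °C.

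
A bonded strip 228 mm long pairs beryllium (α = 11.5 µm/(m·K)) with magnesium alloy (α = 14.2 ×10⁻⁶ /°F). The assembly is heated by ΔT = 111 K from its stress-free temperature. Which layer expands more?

magnesium alloy: α = 14.2×10⁻⁶/°F × 9/5 = 25.6×10⁻⁶/K.
α(beryllium) = 11.5×10⁻⁶/K vs α(magnesium alloy) = 25.6×10⁻⁶/K.
Higher α expands more for the same ΔT: magnesium alloy.

magnesium alloy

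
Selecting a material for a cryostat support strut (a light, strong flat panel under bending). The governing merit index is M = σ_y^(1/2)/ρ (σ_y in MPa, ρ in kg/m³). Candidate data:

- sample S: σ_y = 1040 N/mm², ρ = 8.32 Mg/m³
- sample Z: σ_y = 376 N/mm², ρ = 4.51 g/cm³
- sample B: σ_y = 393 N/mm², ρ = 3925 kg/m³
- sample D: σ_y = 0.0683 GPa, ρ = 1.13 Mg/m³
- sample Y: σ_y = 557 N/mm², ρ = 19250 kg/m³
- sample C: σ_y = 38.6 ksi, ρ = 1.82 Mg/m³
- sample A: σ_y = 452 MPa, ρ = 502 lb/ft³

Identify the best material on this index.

sample C

After converting to SI:
  sample S: σ_y = 1040 MPa, ρ = 8320 kg/m³
  sample Z: σ_y = 376.0 MPa, ρ = 4510 kg/m³
  sample B: σ_y = 393.0 MPa, ρ = 3925 kg/m³
  sample D: σ_y = 68.30 MPa, ρ = 1130 kg/m³
  sample Y: σ_y = 557.0 MPa, ρ = 19250 kg/m³
  sample C: σ_y = 266.1 MPa, ρ = 1820 kg/m³
  sample A: σ_y = 452.0 MPa, ρ = 8041 kg/m³
  sample C: M = 8.96×10⁻³
  sample D: M = 7.31×10⁻³
  sample B: M = 5.05×10⁻³
  sample Z: M = 4.30×10⁻³
  sample S: M = 3.88×10⁻³
  sample A: M = 2.64×10⁻³
  sample Y: M = 1.23×10⁻³
Highest index: sample C.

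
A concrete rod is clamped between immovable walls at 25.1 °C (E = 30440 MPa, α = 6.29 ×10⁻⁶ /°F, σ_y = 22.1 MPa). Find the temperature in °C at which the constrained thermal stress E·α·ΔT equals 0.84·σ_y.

79.0 °C

E = 30440 MPa = 30.44 GPa.
α = 6.29×10⁻⁶/°F × 9/5 = 11.3×10⁻⁶/K.
E·α·ΔT = 18.56 MPa ⇒ ΔT = 18.56 / (30.44×10³ × 11.3×10⁻⁶) = 53.86 K.
T = 25.1 + 53.86 = 78.96 °C.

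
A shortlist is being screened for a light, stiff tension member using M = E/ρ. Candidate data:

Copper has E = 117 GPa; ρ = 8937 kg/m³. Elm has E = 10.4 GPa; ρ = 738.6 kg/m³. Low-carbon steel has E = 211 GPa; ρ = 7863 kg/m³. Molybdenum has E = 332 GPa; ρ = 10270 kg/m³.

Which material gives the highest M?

molybdenum

Computing M directly (units already consistent):
  molybdenum: M = 32.3 MN·m/kg
  low-carbon steel: M = 26.8 MN·m/kg
  elm: M = 14.1 MN·m/kg
  copper: M = 13.1 MN·m/kg
Molybdenum has the largest M.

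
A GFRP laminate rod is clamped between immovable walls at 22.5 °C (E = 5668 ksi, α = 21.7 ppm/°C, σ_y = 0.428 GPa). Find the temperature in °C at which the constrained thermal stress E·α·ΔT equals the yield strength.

E = 5668 ksi = 39.08 GPa.
σ_y = 0.428 GPa = 428.0 MPa.
E·α·ΔT = 428.0 MPa ⇒ ΔT = 428.0 / (39.08×10³ × 21.7×10⁻⁶) = 504.7 K.
T = 22.5 + 504.7 = 527.2 °C.

527 °C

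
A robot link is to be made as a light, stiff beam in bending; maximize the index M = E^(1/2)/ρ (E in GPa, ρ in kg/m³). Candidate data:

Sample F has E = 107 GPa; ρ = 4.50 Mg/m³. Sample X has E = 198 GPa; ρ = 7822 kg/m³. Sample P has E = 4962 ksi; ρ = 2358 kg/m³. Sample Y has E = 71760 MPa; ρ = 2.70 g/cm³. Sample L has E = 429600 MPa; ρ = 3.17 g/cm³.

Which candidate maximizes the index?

After converting to SI:
  sample F: E = 107.0 GPa, ρ = 4500 kg/m³
  sample X: E = 198.0 GPa, ρ = 7822 kg/m³
  sample P: E = 34.21 GPa, ρ = 2358 kg/m³
  sample Y: E = 71.76 GPa, ρ = 2700 kg/m³
  sample L: E = 429.6 GPa, ρ = 3170 kg/m³
  sample L: M = 6.54×10⁻³
  sample Y: M = 3.14×10⁻³
  sample P: M = 2.48×10⁻³
  sample F: M = 2.30×10⁻³
  sample X: M = 1.80×10⁻³
Highest index: sample L.

sample L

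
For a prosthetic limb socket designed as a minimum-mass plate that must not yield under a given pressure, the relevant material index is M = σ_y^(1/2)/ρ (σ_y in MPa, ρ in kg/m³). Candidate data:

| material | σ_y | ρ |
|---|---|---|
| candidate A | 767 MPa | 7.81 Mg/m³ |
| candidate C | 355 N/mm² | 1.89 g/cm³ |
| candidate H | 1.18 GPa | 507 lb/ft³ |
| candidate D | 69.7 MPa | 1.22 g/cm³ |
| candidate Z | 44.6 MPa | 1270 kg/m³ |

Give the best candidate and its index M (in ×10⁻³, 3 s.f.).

Convert each candidate to consistent units, then evaluate M:
  candidate A: σ_y = 767.0 MPa, ρ = 7810 kg/m³
  candidate C: σ_y = 355.0 MPa, ρ = 1890 kg/m³
  candidate H: σ_y = 1180 MPa, ρ = 8121 kg/m³
  candidate D: σ_y = 69.70 MPa, ρ = 1220 kg/m³
  candidate Z: σ_y = 44.60 MPa, ρ = 1270 kg/m³
  candidate C: M = 9.97×10⁻³
  candidate D: M = 6.84×10⁻³
  candidate Z: M = 5.26×10⁻³
  candidate H: M = 4.23×10⁻³
  candidate A: M = 3.55×10⁻³
The maximum is for candidate C.

candidate C, M = 9.97×10⁻³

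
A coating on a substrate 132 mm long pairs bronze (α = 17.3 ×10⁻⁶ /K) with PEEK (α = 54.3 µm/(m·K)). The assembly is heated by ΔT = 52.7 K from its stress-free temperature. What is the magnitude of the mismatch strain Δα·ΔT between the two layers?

1.95×10⁻³

Δα = |17.3 − 54.3|×10⁻⁶/K = 37.0×10⁻⁶/K.
Mismatch strain = Δα·ΔT = 37.0×10⁻⁶ × 52.7 = 1.95×10⁻³.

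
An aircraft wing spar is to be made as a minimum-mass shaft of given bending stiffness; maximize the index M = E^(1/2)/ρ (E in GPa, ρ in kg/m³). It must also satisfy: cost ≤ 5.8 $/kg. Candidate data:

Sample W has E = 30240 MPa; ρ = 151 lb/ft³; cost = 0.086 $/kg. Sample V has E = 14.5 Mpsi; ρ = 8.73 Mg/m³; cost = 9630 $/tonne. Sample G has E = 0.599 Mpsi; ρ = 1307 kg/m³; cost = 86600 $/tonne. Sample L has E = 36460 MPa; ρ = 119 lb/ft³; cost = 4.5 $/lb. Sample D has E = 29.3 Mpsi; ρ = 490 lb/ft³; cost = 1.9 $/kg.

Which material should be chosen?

Screen on constraints: cost ≤ 5.8 $/kg. Survivors: sample W, sample D.
In SI units:
  sample W: E = 30.24 GPa, ρ = 2419 kg/m³
  sample D: E = 202.0 GPa, ρ = 7849 kg/m³
  sample W: M = 2.27×10⁻³
  sample D: M = 1.81×10⁻³
Sample W ranks first.

sample W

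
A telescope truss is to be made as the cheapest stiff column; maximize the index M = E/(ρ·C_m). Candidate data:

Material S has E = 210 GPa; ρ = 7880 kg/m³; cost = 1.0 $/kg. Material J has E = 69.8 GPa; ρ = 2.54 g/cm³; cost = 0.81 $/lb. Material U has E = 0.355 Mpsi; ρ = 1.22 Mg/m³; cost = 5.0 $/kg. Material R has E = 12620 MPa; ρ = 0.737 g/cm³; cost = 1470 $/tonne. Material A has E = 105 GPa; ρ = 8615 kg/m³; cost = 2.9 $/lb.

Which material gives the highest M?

After converting to SI:
  material S: E = 210.0 GPa, ρ = 7880 kg/m³, cost = 1.000 $/kg
  material J: E = 69.80 GPa, ρ = 2540 kg/m³, cost = 1.786 $/kg
  material U: E = 2.448 GPa, ρ = 1220 kg/m³, cost = 5.000 $/kg
  material R: E = 12.62 GPa, ρ = 737.0 kg/m³, cost = 1.470 $/kg
  material A: E = 105.0 GPa, ρ = 8615 kg/m³, cost = 6.393 $/kg
  material S: M = 26.6 MN·m per $
  material J: M = 15.4 MN·m per $
  material R: M = 11.6 MN·m per $
  material A: M = 1.91 MN·m per $
  material U: M = 0.401 MN·m per $
Material S ranks first.

material S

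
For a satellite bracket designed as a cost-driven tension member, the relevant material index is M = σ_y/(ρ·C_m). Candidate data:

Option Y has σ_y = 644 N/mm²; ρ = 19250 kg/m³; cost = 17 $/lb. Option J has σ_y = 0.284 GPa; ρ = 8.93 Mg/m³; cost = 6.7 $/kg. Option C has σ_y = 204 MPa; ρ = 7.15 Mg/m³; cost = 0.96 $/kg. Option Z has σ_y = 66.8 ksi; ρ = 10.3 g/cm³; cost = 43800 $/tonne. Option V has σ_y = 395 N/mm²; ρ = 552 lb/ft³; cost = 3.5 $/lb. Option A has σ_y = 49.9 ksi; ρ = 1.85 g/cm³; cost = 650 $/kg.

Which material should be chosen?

option C

In SI units:
  option Y: σ_y = 644.0 MPa, ρ = 19250 kg/m³, cost = 37.48 $/kg
  option J: σ_y = 284.0 MPa, ρ = 8930 kg/m³, cost = 6.700 $/kg
  option C: σ_y = 204.0 MPa, ρ = 7150 kg/m³, cost = 0.9600 $/kg
  option Z: σ_y = 460.6 MPa, ρ = 10300 kg/m³, cost = 43.80 $/kg
  option V: σ_y = 395.0 MPa, ρ = 8842 kg/m³, cost = 7.716 $/kg
  option A: σ_y = 344.0 MPa, ρ = 1850 kg/m³, cost = 650.0 $/kg
  option C: M = 29.7 kN·m per $
  option V: M = 5.79 kN·m per $
  option J: M = 4.75 kN·m per $
  option Z: M = 1.02 kN·m per $
  option Y: M = 0.893 kN·m per $
  option A: M = 0.286 kN·m per $
Option C has the largest M.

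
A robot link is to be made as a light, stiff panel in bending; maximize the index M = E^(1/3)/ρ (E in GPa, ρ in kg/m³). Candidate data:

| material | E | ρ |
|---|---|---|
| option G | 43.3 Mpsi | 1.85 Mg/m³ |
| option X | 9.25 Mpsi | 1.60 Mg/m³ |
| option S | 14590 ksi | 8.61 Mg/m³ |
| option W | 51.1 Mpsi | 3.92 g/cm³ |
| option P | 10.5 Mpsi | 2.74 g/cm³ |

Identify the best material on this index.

Convert each candidate to consistent units, then evaluate M:
  option G: E = 298.5 GPa, ρ = 1850 kg/m³
  option X: E = 63.78 GPa, ρ = 1600 kg/m³
  option S: E = 100.6 GPa, ρ = 8610 kg/m³
  option W: E = 352.3 GPa, ρ = 3920 kg/m³
  option P: E = 72.39 GPa, ρ = 2740 kg/m³
  option G: M = 3.61×10⁻³
  option X: M = 2.50×10⁻³
  option W: M = 1.80×10⁻³
  option P: M = 1.52×10⁻³
  option S: M = 0.540×10⁻³
The maximum is for option G.

option G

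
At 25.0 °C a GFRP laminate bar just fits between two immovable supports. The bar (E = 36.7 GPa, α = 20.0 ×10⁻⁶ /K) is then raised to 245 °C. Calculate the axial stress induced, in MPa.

ΔT = 220.0 K. Constrained thermal stress σ = E·α·ΔT = 36.70×10³ MPa × 20.0×10⁻⁶ × 220.0 = 161 MPa (compressive).

161 MPa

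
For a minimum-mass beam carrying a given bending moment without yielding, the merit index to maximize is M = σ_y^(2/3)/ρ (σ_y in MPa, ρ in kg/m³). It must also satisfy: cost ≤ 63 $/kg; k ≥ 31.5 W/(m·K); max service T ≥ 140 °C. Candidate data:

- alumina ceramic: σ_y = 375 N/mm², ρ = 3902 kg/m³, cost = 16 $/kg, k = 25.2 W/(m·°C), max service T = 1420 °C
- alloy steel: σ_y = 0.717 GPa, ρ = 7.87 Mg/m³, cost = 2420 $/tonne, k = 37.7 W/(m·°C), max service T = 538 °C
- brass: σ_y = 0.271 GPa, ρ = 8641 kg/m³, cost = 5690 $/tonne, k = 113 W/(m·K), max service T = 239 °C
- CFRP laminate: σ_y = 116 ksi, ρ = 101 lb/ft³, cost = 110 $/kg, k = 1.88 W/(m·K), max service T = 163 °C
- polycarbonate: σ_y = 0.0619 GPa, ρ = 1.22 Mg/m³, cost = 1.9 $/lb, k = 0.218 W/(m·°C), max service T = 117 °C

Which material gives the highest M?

alloy steel

Screen on constraints: cost ≤ 63 $/kg; k ≥ 31.5 W/(m·K); max service T ≥ 140 °C. Survivors: alloy steel, brass.
Putting every candidate on a common basis:
  alloy steel: σ_y = 717.0 MPa, ρ = 7870 kg/m³
  brass: σ_y = 271.0 MPa, ρ = 8641 kg/m³
  alloy steel: M = 10.2×10⁻³
  brass: M = 4.85×10⁻³
Alloy steel has the largest M.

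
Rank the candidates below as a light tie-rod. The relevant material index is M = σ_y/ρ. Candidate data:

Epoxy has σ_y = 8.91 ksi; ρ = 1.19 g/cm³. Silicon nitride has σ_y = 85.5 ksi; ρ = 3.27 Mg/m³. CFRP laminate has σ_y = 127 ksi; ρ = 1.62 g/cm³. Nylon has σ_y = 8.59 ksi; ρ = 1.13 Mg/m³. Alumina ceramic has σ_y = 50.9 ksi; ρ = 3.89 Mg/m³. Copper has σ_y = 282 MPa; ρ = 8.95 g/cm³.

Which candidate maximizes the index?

CFRP laminate

After converting to SI:
  epoxy: σ_y = 61.43 MPa, ρ = 1190 kg/m³
  silicon nitride: σ_y = 589.5 MPa, ρ = 3270 kg/m³
  CFRP laminate: σ_y = 875.6 MPa, ρ = 1620 kg/m³
  nylon: σ_y = 59.23 MPa, ρ = 1130 kg/m³
  alumina ceramic: σ_y = 350.9 MPa, ρ = 3890 kg/m³
  copper: σ_y = 282.0 MPa, ρ = 8950 kg/m³
  CFRP laminate: M = 541 kN·m/kg
  silicon nitride: M = 180 kN·m/kg
  alumina ceramic: M = 90.2 kN·m/kg
  nylon: M = 52.4 kN·m/kg
  epoxy: M = 51.6 kN·m/kg
  copper: M = 31.5 kN·m/kg
The maximum is for CFRP laminate.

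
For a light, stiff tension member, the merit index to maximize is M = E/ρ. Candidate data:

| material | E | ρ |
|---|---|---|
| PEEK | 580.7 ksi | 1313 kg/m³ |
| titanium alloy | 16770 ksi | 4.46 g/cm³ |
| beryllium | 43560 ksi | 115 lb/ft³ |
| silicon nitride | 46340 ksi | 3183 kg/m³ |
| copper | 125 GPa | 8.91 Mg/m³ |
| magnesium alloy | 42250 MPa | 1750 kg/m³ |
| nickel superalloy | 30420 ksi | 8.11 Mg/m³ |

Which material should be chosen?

Putting every candidate on a common basis:
  PEEK: E = 4.004 GPa, ρ = 1313 kg/m³
  titanium alloy: E = 115.6 GPa, ρ = 4460 kg/m³
  beryllium: E = 300.3 GPa, ρ = 1842 kg/m³
  silicon nitride: E = 319.5 GPa, ρ = 3183 kg/m³
  copper: E = 125.0 GPa, ρ = 8910 kg/m³
  magnesium alloy: E = 42.25 GPa, ρ = 1750 kg/m³
  nickel superalloy: E = 209.7 GPa, ρ = 8110 kg/m³
  beryllium: M = 163 MN·m/kg
  silicon nitride: M = 100 MN·m/kg
  titanium alloy: M = 25.9 MN·m/kg
  nickel superalloy: M = 25.9 MN·m/kg
  magnesium alloy: M = 24.1 MN·m/kg
  copper: M = 14.0 MN·m/kg
  PEEK: M = 3.05 MN·m/kg
Beryllium ranks first.

beryllium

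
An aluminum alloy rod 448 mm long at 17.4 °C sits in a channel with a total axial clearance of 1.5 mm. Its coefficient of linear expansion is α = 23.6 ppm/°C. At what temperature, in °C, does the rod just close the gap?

α·L₀·ΔT = 1.5 mm ⇒ ΔT = 1.5 / (23.6×10⁻⁶ × 448.0) = 141.9 K.
T = 17.4 + 141.9 = 159.3 °C.

159 °C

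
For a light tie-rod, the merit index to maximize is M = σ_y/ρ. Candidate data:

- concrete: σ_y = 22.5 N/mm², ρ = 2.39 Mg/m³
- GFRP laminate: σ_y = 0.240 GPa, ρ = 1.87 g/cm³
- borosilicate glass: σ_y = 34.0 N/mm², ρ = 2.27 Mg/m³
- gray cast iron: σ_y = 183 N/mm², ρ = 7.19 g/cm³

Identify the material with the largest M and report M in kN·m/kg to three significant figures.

GFRP laminate, M = 128 kN·m/kg

Convert each candidate to consistent units, then evaluate M:
  concrete: σ_y = 22.50 MPa, ρ = 2390 kg/m³
  GFRP laminate: σ_y = 240.0 MPa, ρ = 1870 kg/m³
  borosilicate glass: σ_y = 34.00 MPa, ρ = 2270 kg/m³
  gray cast iron: σ_y = 183.0 MPa, ρ = 7190 kg/m³
  GFRP laminate: M = 128 kN·m/kg
  gray cast iron: M = 25.5 kN·m/kg
  borosilicate glass: M = 15.0 kN·m/kg
  concrete: M = 9.41 kN·m/kg
GFRP laminate has the largest M.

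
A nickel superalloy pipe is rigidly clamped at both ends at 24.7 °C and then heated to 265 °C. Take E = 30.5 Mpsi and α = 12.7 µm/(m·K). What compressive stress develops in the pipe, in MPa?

642 MPa

E = 30.5 Mpsi = 210.3 GPa.
ΔT = 240.3 K. Constrained thermal stress σ = E·α·ΔT = 210.3×10³ MPa × 12.7×10⁻⁶ × 240.3 = 642 MPa (compressive).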